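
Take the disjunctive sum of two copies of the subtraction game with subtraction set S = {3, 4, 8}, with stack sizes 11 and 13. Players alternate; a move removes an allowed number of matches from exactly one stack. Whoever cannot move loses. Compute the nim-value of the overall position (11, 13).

All stacks use S = {3, 4, 8}:
G(0) = 0
G(1) = mex{} = 0
G(2) = mex{} = 0
G(3) = mex{0} = 1
G(4) = mex{0,0} = 1
G(5) = mex{0,0} = 1
G(6) = mex{1,0} = 2
G(7) = mex{1,1} = 0
G(8) = mex{1,1,0} = 2
G(9) = mex{2,1,0} = 3
G(10) = mex{0,2,0} = 1
G(11) = mex{2,0,1} = 3
G(12) = mex{3,2,1} = 0
G(13) = mex{1,3,1} = 0
Stack A: G(11) = 3.
Stack B: G(13) = 0.
Combined Grundy value = 3 ⊕ 0 = 3.

3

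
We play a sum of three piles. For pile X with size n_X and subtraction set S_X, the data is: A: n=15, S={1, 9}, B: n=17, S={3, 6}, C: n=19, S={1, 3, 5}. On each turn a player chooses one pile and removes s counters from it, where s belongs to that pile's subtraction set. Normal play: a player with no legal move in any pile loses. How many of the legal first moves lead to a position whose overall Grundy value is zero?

Pile A, S = {1, 9}:
n :  0  1  2  3  4  5  6  7  8  9 10 11 12 13 14 15
G :  0  1  0  1  0  1  0  1  0  1  0  1  0  1  0  1
G_A(15) = 1.
Pile B, S = {3, 6}:
n :  0  1  2  3  4  5  6  7  8  9 10 11 12 13 14 15 16 17
G :  0  0  0  1  1  1  2  2  2  0  0  0  1  1  1  2  2  2
G_B(17) = 2.
Pile C, S = {1, 3, 5}:
n :  0  1  2  3  4  5  6  7  8  9 10 11 12 13 14 15 16 17 18 19
G :  0  1  0  1  0  1  0  1  0  1  0  1  0  1  0  1  0  1  0  1
G_C(19) = 1.
Combined Grundy value = 1 ⊕ 2 ⊕ 1 = 2.
A winning move leaves total XOR = 0, i.e. changes one component's Grundy value g to g ⊕ X where X is the current total.
Pile A: need g' = 1⊕2 = 3. Options: 15−1→G=0, 15−9→G=0. Hits: 0.
Pile B: need g' = 2⊕2 = 0. Options: 17−3→G=1, 17−6→G=0. Hits: 1.
Pile C: need g' = 1⊕2 = 3. Options: 19−1→G=0, 19−3→G=0, 19−5→G=0. Hits: 0.

1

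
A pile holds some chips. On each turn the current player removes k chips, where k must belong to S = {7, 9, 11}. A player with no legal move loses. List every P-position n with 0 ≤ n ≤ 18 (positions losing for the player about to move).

0, 1, 2, 3, 4, 5, 6, 18

n :  0  1  2  3  4  5  6  7  8  9 10 11 12 13 14 15 16 17 18
G :  0  0  0  0  0  0  0  1  1  1  1  1  1  1  2  2  2  2  0
P-positions are exactly the n with G(n) = 0.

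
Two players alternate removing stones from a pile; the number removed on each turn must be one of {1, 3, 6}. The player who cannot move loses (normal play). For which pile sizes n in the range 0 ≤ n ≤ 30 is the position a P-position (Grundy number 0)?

n :  0  1  2  3  4  5  6  7  8  9 10 11 12 13 14 15 16 17 18 19 20 21 22 23 24 25 26 27 28 29 30
G :  0  1  0  1  0  1  2  3  2  0  1  0  1  0  1  2  3  2  0  1  0  1  0  1  2  3  2  0  1  0  1
P-positions are exactly the n with G(n) = 0.

0, 2, 4, 9, 11, 13, 18, 20, 22, 27, 29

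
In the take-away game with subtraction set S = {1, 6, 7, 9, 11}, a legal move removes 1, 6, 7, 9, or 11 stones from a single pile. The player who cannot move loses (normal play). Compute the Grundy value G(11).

3

G(0) = 0
G(1) = mex{0} = 1
G(2) = mex{1} = 0
G(3) = mex{0} = 1
G(4) = mex{1} = 0
G(5) = mex{0} = 1
G(6) = mex{1,0} = 2
G(7) = mex{2,1,0} = 3
G(8) = mex{3,0,1} = 2
G(9) = mex{2,1,0,0} = 3
G(10) = mex{3,0,1,1} = 2
G(11) = mex{2,1,0,0,0} = 3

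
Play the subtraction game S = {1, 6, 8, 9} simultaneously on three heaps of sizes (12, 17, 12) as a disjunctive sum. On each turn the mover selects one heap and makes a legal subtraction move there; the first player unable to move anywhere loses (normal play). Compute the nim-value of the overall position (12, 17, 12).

All heaps use S = {1, 6, 8, 9}:
n :  0  1  2  3  4  5  6  7  8  9 10 11 12 13 14 15 16 17
G :  0  1  0  1  0  1  2  0  1  2  3  2  3  2  0  1  2  0
Heap A: G(12) = 3.
Heap B: G(17) = 0.
Heap C: G(12) = 3.
Combined Grundy value = 3 ⊕ 0 ⊕ 3 = 0.

0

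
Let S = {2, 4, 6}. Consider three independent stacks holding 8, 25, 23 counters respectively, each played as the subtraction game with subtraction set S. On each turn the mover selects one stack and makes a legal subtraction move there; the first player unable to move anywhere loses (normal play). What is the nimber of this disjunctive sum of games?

All stacks use S = {2, 4, 6}:
G(0) = 0
G(1) = mex{} = 0
G(2) = mex{0} = 1
G(3) = mex{0} = 1
G(4) = mex{1,0} = 2
G(5) = mex{1,0} = 2
G(6) = mex{2,1,0} = 3
G(7) = mex{2,1,0} = 3
G(8) = mex{3,2,1} = 0
G(9) = mex{3,2,1} = 0
G(10) = mex{0,3,2} = 1
G(11) = mex{0,3,2} = 1
G(12) = mex{1,0,3} = 2
G(13) = mex{1,0,3} = 2
G(14) = mex{2,1,0} = 3
G(15) = mex{2,1,0} = 3
G(16) = mex{3,2,1} = 0
G(17) = mex{3,2,1} = 0
G(18) = mex{0,3,2} = 1
G(19) = mex{0,3,2} = 1
G(20) = mex{1,0,3} = 2
G(21) = mex{1,0,3} = 2
G(22) = mex{2,1,0} = 3
G(23) = mex{2,1,0} = 3
G(24) = mex{3,2,1} = 0
G(25) = mex{3,2,1} = 0
Stack A: G(8) = 0.
Stack B: G(25) = 0.
Stack C: G(23) = 3.
Combined Grundy value = 0 ⊕ 0 ⊕ 3 = 3.

3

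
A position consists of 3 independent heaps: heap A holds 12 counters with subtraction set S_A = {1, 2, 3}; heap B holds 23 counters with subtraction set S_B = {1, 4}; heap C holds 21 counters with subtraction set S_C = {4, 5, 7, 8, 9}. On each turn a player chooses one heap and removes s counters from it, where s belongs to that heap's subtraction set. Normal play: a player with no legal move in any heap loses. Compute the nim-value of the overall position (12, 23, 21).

3

Heap A, S = {1, 2, 3}:
n :  0  1  2  3  4  5  6  7  8  9 10 11 12
G :  0  1  2  3  0  1  2  3  0  1  2  3  0
G_A(12) = 0.
Heap B, S = {1, 4}:
n :  0  1  2  3  4  5  6  7  8  9 10 11 12 13 14 15 16 17 18 19 20 21 22 23
G :  0  1  0  1  2  0  1  0  1  2  0  1  0  1  2  0  1  0  1  2  0  1  0  1
G_B(23) = 1.
Heap C, S = {4, 5, 7, 8, 9}:
G(0) = 0
G(1) = mex{} = 0
G(2) = mex{} = 0
G(3) = mex{} = 0
G(4) = mex{0} = 1
G(5) = mex{0,0} = 1
G(6) = mex{0,0} = 1
G(7) = mex{0,0,0} = 1
G(8) = mex{1,0,0,0} = 2
G(9) = mex{1,1,0,0,0} = 2
G(10) = mex{1,1,0,0,0} = 2
G(11) = mex{1,1,1,0,0} = 2
G(12) = mex{2,1,1,1,0} = 3
G(13) = mex{2,2,1,1,1} = 0
G(14) = mex{2,2,1,1,1} = 0
G(15) = mex{2,2,2,1,1} = 0
G(16) = mex{3,2,2,2,1} = 0
G(17) = mex{0,3,2,2,2} = 1
G(18) = mex{0,0,2,2,2} = 1
G(19) = mex{0,0,3,2,2} = 1
G(20) = mex{0,0,0,3,2} = 1
G(21) = mex{1,0,0,0,3} = 2
G_C(21) = 2.
Combined Grundy value = 0 ⊕ 1 ⊕ 2 = 3.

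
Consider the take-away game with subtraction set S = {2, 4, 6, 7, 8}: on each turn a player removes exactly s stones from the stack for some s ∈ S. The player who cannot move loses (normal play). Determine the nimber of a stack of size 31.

G(0) = 0
G(1) = mex{} = 0
G(2) = mex{0} = 1
G(3) = mex{0} = 1
G(4) = mex{1,0} = 2
G(5) = mex{1,0} = 2
G(6) = mex{2,1,0} = 3
G(7) = mex{2,1,0,0} = 3
G(8) = mex{3,2,1,0,0} = 4
G(9) = mex{3,2,1,1,0} = 4
G(10) = mex{4,3,2,1,1} = 0
G(11) = mex{4,3,2,2,1} = 0
G(12) = mex{0,4,3,2,2} = 1
G(13) = mex{0,4,3,3,2} = 1
G(14) = mex{1,0,4,3,3} = 2
G(15) = mex{1,0,4,4,3} = 2
G(16) = mex{2,1,0,4,4} = 3
G(17) = mex{2,1,0,0,4} = 3
G(18) = mex{3,2,1,0,0} = 4
G(19) = mex{3,2,1,1,0} = 4
G(20) = mex{4,3,2,1,1} = 0
G(21) = mex{4,3,2,2,1} = 0
G(22) = mex{0,4,3,2,2} = 1
G(23) = mex{0,4,3,3,2} = 1
G(24) = mex{1,0,4,3,3} = 2
G(25) = mex{1,0,4,4,3} = 2
G(26) = mex{2,1,0,4,4} = 3
G(27) = mex{2,1,0,0,4} = 3
G(28) = mex{3,2,1,0,0} = 4
G(29) = mex{3,2,1,1,0} = 4
G(30) = mex{4,3,2,1,1} = 0
G(31) = mex{4,3,2,2,1} = 0

0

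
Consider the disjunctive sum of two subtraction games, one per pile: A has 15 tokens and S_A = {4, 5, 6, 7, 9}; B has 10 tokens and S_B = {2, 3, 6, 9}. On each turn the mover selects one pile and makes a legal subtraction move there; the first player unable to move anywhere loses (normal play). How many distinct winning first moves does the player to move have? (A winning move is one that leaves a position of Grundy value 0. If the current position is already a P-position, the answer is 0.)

Pile A, S = {4, 5, 6, 7, 9}:
G(0) = 0
G(1) = mex{} = 0
G(2) = mex{} = 0
G(3) = mex{} = 0
G(4) = mex{0} = 1
G(5) = mex{0,0} = 1
G(6) = mex{0,0,0} = 1
G(7) = mex{0,0,0,0} = 1
G(8) = mex{1,0,0,0} = 2
G(9) = mex{1,1,0,0,0} = 2
G(10) = mex{1,1,1,0,0} = 2
G(11) = mex{1,1,1,1,0} = 2
G(12) = mex{2,1,1,1,0} = 3
G(13) = mex{2,2,1,1,1} = 0
G(14) = mex{2,2,2,1,1} = 0
G(15) = mex{2,2,2,2,1} = 0
G_A(15) = 0.
Pile B, S = {2, 3, 6, 9}:
G(0) = 0
G(1) = mex{} = 0
G(2) = mex{0} = 1
G(3) = mex{0,0} = 1
G(4) = mex{1,0} = 2
G(5) = mex{1,1} = 0
G(6) = mex{2,1,0} = 3
G(7) = mex{0,2,0} = 1
G(8) = mex{3,0,1} = 2
G(9) = mex{1,3,1,0} = 2
G(10) = mex{2,1,2,0} = 3
G_B(10) = 3.
Combined Grundy value = 0 ⊕ 3 = 3.
A winning move leaves total XOR = 0, i.e. changes one component's Grundy value g to g ⊕ X where X is the current total.
Pile A: need g' = 0⊕3 = 3. Options: 15−4→G=2, 15−5→G=2, 15−6→G=2, 15−7→G=2, 15−9→G=1. Hits: 0.
Pile B: need g' = 3⊕3 = 0. Options: 10−2→G=2, 10−3→G=1, 10−6→G=2, 10−9→G=0. Hits: 1.

1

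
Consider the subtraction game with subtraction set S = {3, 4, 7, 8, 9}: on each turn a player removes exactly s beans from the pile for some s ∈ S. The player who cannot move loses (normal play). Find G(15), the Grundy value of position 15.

G(0) = 0
G(1) = mex{} = 0
G(2) = mex{} = 0
G(3) = mex{0} = 1
G(4) = mex{0,0} = 1
G(5) = mex{0,0} = 1
G(6) = mex{1,0} = 2
G(7) = mex{1,1,0} = 2
G(8) = mex{1,1,0,0} = 2
G(9) = mex{2,1,0,0,0} = 3
G(10) = mex{2,2,1,0,0} = 3
G(11) = mex{2,2,1,1,0} = 3
G(12) = mex{3,2,1,1,1} = 0
G(13) = mex{3,3,2,1,1} = 0
G(14) = mex{3,3,2,2,1} = 0
G(15) = mex{0,3,2,2,2} = 1

1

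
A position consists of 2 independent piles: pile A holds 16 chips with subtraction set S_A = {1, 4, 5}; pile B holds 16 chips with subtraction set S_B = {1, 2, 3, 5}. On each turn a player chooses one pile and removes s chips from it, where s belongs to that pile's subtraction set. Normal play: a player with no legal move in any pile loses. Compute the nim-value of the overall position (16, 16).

Pile A, S = {1, 4, 5}:
G(0) = 0
G(1) = mex{0} = 1
G(2) = mex{1} = 0
G(3) = mex{0} = 1
G(4) = mex{1,0} = 2
G(5) = mex{2,1,0} = 3
G(6) = mex{3,0,1} = 2
G(7) = mex{2,1,0} = 3
G(8) = mex{3,2,1} = 0
G(9) = mex{0,3,2} = 1
G(10) = mex{1,2,3} = 0
G(11) = mex{0,3,2} = 1
G(12) = mex{1,0,3} = 2
G(13) = mex{2,1,0} = 3
G(14) = mex{3,0,1} = 2
G(15) = mex{2,1,0} = 3
G(16) = mex{3,2,1} = 0
G_A(16) = 0.
Pile B, S = {1, 2, 3, 5}:
n :  0  1  2  3  4  5  6  7  8  9 10 11 12 13 14 15 16
G :  0  1  2  3  0  1  2  3  0  1  2  3  0  1  2  3  0
G_B(16) = 0.
Combined Grundy value = 0 ⊕ 0 = 0.

0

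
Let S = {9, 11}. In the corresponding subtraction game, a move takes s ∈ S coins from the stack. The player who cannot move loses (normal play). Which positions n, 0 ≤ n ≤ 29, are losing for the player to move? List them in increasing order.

0, 1, 2, 3, 4, 5, 6, 7, 8, 20, 21, 22, 23, 24, 25, 26, 27, 28

n :  0  1  2  3  4  5  6  7  8  9 10 11 12 13 14 15 16 17 18 19 20 21 22 23 24 25 26 27 28 29
G :  0  0  0  0  0  0  0  0  0  1  1  1  1  1  1  1  1  1  2  2  0  0  0  0  0  0  0  0  0  1
P-positions are exactly the n with G(n) = 0.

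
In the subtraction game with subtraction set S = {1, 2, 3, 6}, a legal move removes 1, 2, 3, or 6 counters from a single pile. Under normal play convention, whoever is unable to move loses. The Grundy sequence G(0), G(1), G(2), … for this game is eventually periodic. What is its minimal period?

G(0) = 0
G(1) = mex{0} = 1
G(2) = mex{1,0} = 2
G(3) = mex{2,1,0} = 3
G(4) = mex{3,2,1} = 0
G(5) = mex{0,3,2} = 1
G(6) = mex{1,0,3,0} = 2
G(7) = mex{2,1,0,1} = 3
G(8) = mex{3,2,1,2} = 0
G(9) = mex{0,3,2,3} = 1
G(10) = mex{1,0,3,0} = 2
G(11) = mex{2,1,0,1} = 3
G(12) = mex{3,2,1,2} = 0
G(13) = mex{0,3,2,3} = 1
G(14) = mex{1,0,3,0} = 2
G(n+4) = G(n) holds for n = 0,…,5 (a full window of length max(S) = 6), so the sequence is purely periodic with period 4.

4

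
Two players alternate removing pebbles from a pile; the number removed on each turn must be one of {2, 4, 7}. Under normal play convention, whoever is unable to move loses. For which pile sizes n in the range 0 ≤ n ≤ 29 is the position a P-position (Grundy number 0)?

0, 1, 6, 9, 12, 15, 18, 21, 24, 27

n :  0  1  2  3  4  5  6  7  8  9 10 11 12 13 14 15 16 17 18 19 20 21 22 23 24 25 26 27 28 29
G :  0  0  1  1  2  2  0  3  1  0  2  1  0  2  1  0  2  1  0  2  1  0  2  1  0  2  1  0  2  1
P-positions are exactly the n with G(n) = 0.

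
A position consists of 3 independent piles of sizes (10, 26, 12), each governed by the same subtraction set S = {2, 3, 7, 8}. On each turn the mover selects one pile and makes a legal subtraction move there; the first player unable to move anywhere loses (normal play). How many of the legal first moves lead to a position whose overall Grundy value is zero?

8

All piles use S = {2, 3, 7, 8}:
n :  0  1  2  3  4  5  6  7  8  9 10 11 12 13 14 15 16 17 18 19 20 21 22 23 24 25 26
G :  0  0  1  1  2  0  0  1  1  2  0  0  1  1  2  0  0  1  1  2  0  0  1  1  2  0  0
Pile A: G(10) = 0.
Pile B: G(26) = 0.
Pile C: G(12) = 1.
Combined Grundy value = 0 ⊕ 0 ⊕ 1 = 1.
A winning move leaves total XOR = 0, i.e. changes one component's Grundy value g to g ⊕ X where X is the current total.
Pile A: need g' = 0⊕1 = 1. Options: 10−2→G=1, 10−3→G=1, 10−7→G=1, 10−8→G=1. Hits: 4.
Pile B: need g' = 0⊕1 = 1. Options: 26−2→G=2, 26−3→G=1, 26−7→G=2, 26−8→G=1. Hits: 2.
Pile C: need g' = 1⊕1 = 0. Options: 12−2→G=0, 12−3→G=2, 12−7→G=0, 12−8→G=2. Hits: 2.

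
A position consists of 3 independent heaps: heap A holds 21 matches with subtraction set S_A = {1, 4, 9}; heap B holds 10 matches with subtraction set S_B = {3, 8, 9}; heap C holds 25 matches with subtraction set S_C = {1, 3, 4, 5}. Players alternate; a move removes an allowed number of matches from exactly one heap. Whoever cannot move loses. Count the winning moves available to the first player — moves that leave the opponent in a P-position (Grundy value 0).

7

Heap A, S = {1, 4, 9}:
n :  0  1  2  3  4  5  6  7  8  9 10 11 12 13 14 15 16 17 18 19 20 21
G :  0  1  0  1  2  0  1  0  1  2  0  1  0  1  2  0  1  0  1  2  0  1
G_A(21) = 1.
Heap B, S = {3, 8, 9}:
n :  0  1  2  3  4  5  6  7  8  9 10
G :  0  0  0  1  1  1  0  0  2  1  1
G_B(10) = 1.
Heap C, S = {1, 3, 4, 5}:
G(0) = 0
G(1) = mex{0} = 1
G(2) = mex{1} = 0
G(3) = mex{0,0} = 1
G(4) = mex{1,1,0} = 2
G(5) = mex{2,0,1,0} = 3
G(6) = mex{3,1,0,1} = 2
G(7) = mex{2,2,1,0} = 3
G(8) = mex{3,3,2,1} = 0
G(9) = mex{0,2,3,2} = 1
G(10) = mex{1,3,2,3} = 0
G(11) = mex{0,0,3,2} = 1
G(12) = mex{1,1,0,3} = 2
G(13) = mex{2,0,1,0} = 3
G(14) = mex{3,1,0,1} = 2
G(15) = mex{2,2,1,0} = 3
G(16) = mex{3,3,2,1} = 0
G(17) = mex{0,2,3,2} = 1
G(18) = mex{1,3,2,3} = 0
G(19) = mex{0,0,3,2} = 1
G(20) = mex{1,1,0,3} = 2
G(21) = mex{2,0,1,0} = 3
G(22) = mex{3,1,0,1} = 2
G(23) = mex{2,2,1,0} = 3
G(24) = mex{3,3,2,1} = 0
G(25) = mex{0,2,3,2} = 1
G_C(25) = 1.
Combined Grundy value = 1 ⊕ 1 ⊕ 1 = 1.
A winning move leaves total XOR = 0, i.e. changes one component's Grundy value g to g ⊕ X where X is the current total.
Heap A: need g' = 1⊕1 = 0. Options: 21−1→G=0, 21−4→G=0, 21−9→G=0. Hits: 3.
Heap B: need g' = 1⊕1 = 0. Options: 10−3→G=0, 10−8→G=0, 10−9→G=0. Hits: 3.
Heap C: need g' = 1⊕1 = 0. Options: 25−1→G=0, 25−3→G=2, 25−4→G=3, 25−5→G=2. Hits: 1.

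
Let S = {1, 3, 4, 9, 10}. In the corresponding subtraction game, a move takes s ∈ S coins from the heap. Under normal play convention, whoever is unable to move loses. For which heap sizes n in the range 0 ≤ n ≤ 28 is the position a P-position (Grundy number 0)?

G(0) = 0
G(1) = mex{0} = 1
G(2) = mex{1} = 0
G(3) = mex{0,0} = 1
G(4) = mex{1,1,0} = 2
G(5) = mex{2,0,1} = 3
G(6) = mex{3,1,0} = 2
G(7) = mex{2,2,1} = 0
G(8) = mex{0,3,2} = 1
G(9) = mex{1,2,3,0} = 4
G(10) = mex{4,0,2,1,0} = 3
G(11) = mex{3,1,0,0,1} = 2
G(12) = mex{2,4,1,1,0} = 3
G(13) = mex{3,3,4,2,1} = 0
G(14) = mex{0,2,3,3,2} = 1
G(15) = mex{1,3,2,2,3} = 0
G(16) = mex{0,0,3,0,2} = 1
G(17) = mex{1,1,0,1,0} = 2
G(18) = mex{2,0,1,4,1} = 3
G(19) = mex{3,1,0,3,4} = 2
G(20) = mex{2,2,1,2,3} = 0
G(21) = mex{0,3,2,3,2} = 1
G(22) = mex{1,2,3,0,3} = 4
G(23) = mex{4,0,2,1,0} = 3
G(24) = mex{3,1,0,0,1} = 2
G(25) = mex{2,4,1,1,0} = 3
G(26) = mex{3,3,4,2,1} = 0
G(27) = mex{0,2,3,3,2} = 1
G(28) = mex{1,3,2,2,3} = 0
P-positions are exactly the n with G(n) = 0.

0, 2, 7, 13, 15, 20, 26, 28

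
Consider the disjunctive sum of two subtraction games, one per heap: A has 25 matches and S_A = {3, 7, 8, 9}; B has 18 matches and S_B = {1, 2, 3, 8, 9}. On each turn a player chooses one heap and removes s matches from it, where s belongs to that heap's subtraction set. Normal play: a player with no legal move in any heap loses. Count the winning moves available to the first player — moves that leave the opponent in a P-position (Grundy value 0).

Heap A, S = {3, 7, 8, 9}:
n :  0  1  2  3  4  5  6  7  8  9 10 11 12 13 14 15 16 17 18 19 20 21 22 23 24 25
G :  0  0  0  1  1  1  0  2  2  1  3  3  0  2  4  1  0  0  0  1  1  1  0  2  2  1
G_A(25) = 1.
Heap B, S = {1, 2, 3, 8, 9}:
n :  0  1  2  3  4  5  6  7  8  9 10 11 12 13 14 15 16 17 18
G :  0  1  2  3  0  1  2  3  4  5  0  1  2  3  0  1  2  3  4
G_B(18) = 4.
Combined Grundy value = 1 ⊕ 4 = 5.
A winning move leaves total XOR = 0, i.e. changes one component's Grundy value g to g ⊕ X where X is the current total.
Heap A: need g' = 1⊕5 = 4. Options: 25−3→G=0, 25−7→G=0, 25−8→G=0, 25−9→G=0. Hits: 0.
Heap B: need g' = 4⊕5 = 1. Options: 18−1→G=3, 18−2→G=2, 18−3→G=1, 18−8→G=0, 18−9→G=5. Hits: 1.

1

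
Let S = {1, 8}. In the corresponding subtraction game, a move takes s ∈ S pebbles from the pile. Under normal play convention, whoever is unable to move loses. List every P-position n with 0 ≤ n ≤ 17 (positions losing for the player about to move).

n :  0  1  2  3  4  5  6  7  8  9 10 11 12 13 14 15 16 17
G :  0  1  0  1  0  1  0  1  2  0  1  0  1  0  1  0  1  2
P-positions are exactly the n with G(n) = 0.

0, 2, 4, 6, 9, 11, 13, 15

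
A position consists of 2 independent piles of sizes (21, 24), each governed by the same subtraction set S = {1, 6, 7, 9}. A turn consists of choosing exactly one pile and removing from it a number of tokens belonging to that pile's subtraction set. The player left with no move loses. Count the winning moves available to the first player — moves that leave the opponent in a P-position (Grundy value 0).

All piles use S = {1, 6, 7, 9}:
G(0) = 0
G(1) = mex{0} = 1
G(2) = mex{1} = 0
G(3) = mex{0} = 1
G(4) = mex{1} = 0
G(5) = mex{0} = 1
G(6) = mex{1,0} = 2
G(7) = mex{2,1,0} = 3
G(8) = mex{3,0,1} = 2
G(9) = mex{2,1,0,0} = 3
G(10) = mex{3,0,1,1} = 2
G(11) = mex{2,1,0,0} = 3
G(12) = mex{3,2,1,1} = 0
G(13) = mex{0,3,2,0} = 1
G(14) = mex{1,2,3,1} = 0
G(15) = mex{0,3,2,2} = 1
G(16) = mex{1,2,3,3} = 0
G(17) = mex{0,3,2,2} = 1
G(18) = mex{1,0,3,3} = 2
G(19) = mex{2,1,0,2} = 3
G(20) = mex{3,0,1,3} = 2
G(21) = mex{2,1,0,0} = 3
G(22) = mex{3,0,1,1} = 2
G(23) = mex{2,1,0,0} = 3
G(24) = mex{3,2,1,1} = 0
Pile A: G(21) = 3.
Pile B: G(24) = 0.
Combined Grundy value = 3 ⊕ 0 = 3.
A winning move leaves total XOR = 0, i.e. changes one component's Grundy value g to g ⊕ X where X is the current total.
Pile A: need g' = 3⊕3 = 0. Options: 21−1→G=2, 21−6→G=1, 21−7→G=0, 21−9→G=0. Hits: 2.
Pile B: need g' = 0⊕3 = 3. Options: 24−1→G=3, 24−6→G=2, 24−7→G=1, 24−9→G=1. Hits: 1.

3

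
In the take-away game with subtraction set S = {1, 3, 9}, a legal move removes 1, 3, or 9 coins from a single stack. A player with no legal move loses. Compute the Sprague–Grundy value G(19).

n :  0  1  2  3  4  5  6  7  8  9 10 11 12 13 14 15 16 17 18 19
G :  0  1  0  1  0  1  0  1  0  1  0  1  0  1  0  1  0  1  0  1

1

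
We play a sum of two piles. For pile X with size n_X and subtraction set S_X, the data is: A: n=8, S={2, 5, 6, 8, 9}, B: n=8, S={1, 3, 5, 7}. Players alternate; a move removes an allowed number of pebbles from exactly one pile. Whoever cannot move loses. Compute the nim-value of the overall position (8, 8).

Pile A, S = {2, 5, 6, 8, 9}:
G(0) = 0
G(1) = mex{} = 0
G(2) = mex{0} = 1
G(3) = mex{0} = 1
G(4) = mex{1} = 0
G(5) = mex{1,0} = 2
G(6) = mex{0,0,0} = 1
G(7) = mex{2,1,0} = 3
G(8) = mex{1,1,1,0} = 2
G_A(8) = 2.
Pile B, S = {1, 3, 5, 7}:
G(0) = 0
G(1) = mex{0} = 1
G(2) = mex{1} = 0
G(3) = mex{0,0} = 1
G(4) = mex{1,1} = 0
G(5) = mex{0,0,0} = 1
G(6) = mex{1,1,1} = 0
G(7) = mex{0,0,0,0} = 1
G(8) = mex{1,1,1,1} = 0
G_B(8) = 0.
Combined Grundy value = 2 ⊕ 0 = 2.

2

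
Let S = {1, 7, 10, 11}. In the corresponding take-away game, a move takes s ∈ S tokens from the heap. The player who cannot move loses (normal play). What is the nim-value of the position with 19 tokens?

3

n :  0  1  2  3  4  5  6  7  8  9 10 11 12 13 14 15 16 17 18 19
G :  0  1  0  1  0  1  0  1  0  1  2  3  2  3  2  3  2  3  2  3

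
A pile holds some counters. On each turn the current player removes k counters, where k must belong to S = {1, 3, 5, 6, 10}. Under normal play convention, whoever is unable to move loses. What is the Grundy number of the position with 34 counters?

n :  0  1  2  3  4  5  6  7  8  9 10 11 12 13 14 15 16 17 18 19 20 21 22 23 24 25 26 27 28 29 30 31 32 33 34
G :  0  1  0  1  0  1  2  3  2  3  2  0  1  0  1  0  1  2  3  2  3  2  0  1  0  1  0  1  2  3  2  3  2  0  1

1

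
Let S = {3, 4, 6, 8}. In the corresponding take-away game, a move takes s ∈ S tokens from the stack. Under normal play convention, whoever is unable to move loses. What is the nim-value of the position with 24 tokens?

0

G(0) = 0
G(1) = mex{} = 0
G(2) = mex{} = 0
G(3) = mex{0} = 1
G(4) = mex{0,0} = 1
G(5) = mex{0,0} = 1
G(6) = mex{1,0,0} = 2
G(7) = mex{1,1,0} = 2
G(8) = mex{1,1,0,0} = 2
G(9) = mex{2,1,1,0} = 3
G(10) = mex{2,2,1,0} = 3
G(11) = mex{2,2,1,1} = 0
G(12) = mex{3,2,2,1} = 0
G(13) = mex{3,3,2,1} = 0
G(14) = mex{0,3,2,2} = 1
G(15) = mex{0,0,3,2} = 1
G(16) = mex{0,0,3,2} = 1
G(17) = mex{1,0,0,3} = 2
G(18) = mex{1,1,0,3} = 2
G(19) = mex{1,1,0,0} = 2
G(20) = mex{2,1,1,0} = 3
G(21) = mex{2,2,1,0} = 3
G(22) = mex{2,2,1,1} = 0
G(23) = mex{3,2,2,1} = 0
G(24) = mex{3,3,2,1} = 0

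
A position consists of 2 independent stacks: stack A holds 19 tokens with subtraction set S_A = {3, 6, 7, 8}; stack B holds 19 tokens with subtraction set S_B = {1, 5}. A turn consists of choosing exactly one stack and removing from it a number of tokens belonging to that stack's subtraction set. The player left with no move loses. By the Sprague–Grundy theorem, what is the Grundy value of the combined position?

3

Stack A, S = {3, 6, 7, 8}:
n :  0  1  2  3  4  5  6  7  8  9 10 11 12 13 14 15 16 17 18 19
G :  0  0  0  1  1  1  2  2  2  3  3  0  0  0  1  1  1  2  2  2
G_A(19) = 2.
Stack B, S = {1, 5}:
G(0) = 0
G(1) = mex{0} = 1
G(2) = mex{1} = 0
G(3) = mex{0} = 1
G(4) = mex{1} = 0
G(5) = mex{0,0} = 1
G(6) = mex{1,1} = 0
G(7) = mex{0,0} = 1
G(8) = mex{1,1} = 0
G(9) = mex{0,0} = 1
G(10) = mex{1,1} = 0
G(11) = mex{0,0} = 1
G(12) = mex{1,1} = 0
G(13) = mex{0,0} = 1
G(14) = mex{1,1} = 0
G(15) = mex{0,0} = 1
G(16) = mex{1,1} = 0
G(17) = mex{0,0} = 1
G(18) = mex{1,1} = 0
G(19) = mex{0,0} = 1
G_B(19) = 1.
Combined Grundy value = 2 ⊕ 1 = 3.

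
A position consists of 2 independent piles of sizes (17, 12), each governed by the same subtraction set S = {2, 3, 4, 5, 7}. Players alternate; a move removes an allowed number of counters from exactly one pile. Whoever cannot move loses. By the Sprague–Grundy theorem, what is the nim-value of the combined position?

All piles use S = {2, 3, 4, 5, 7}:
n :  0  1  2  3  4  5  6  7  8  9 10 11 12 13 14 15 16 17
G :  0  0  1  1  2  2  3  3  4  0  0  1  1  2  2  3  3  4
Pile A: G(17) = 4.
Pile B: G(12) = 1.
Combined Grundy value = 4 ⊕ 1 = 5.

5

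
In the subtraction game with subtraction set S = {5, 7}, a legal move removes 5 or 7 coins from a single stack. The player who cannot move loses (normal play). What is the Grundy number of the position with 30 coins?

1

n :  0  1  2  3  4  5  6  7  8  9 10 11 12 13 14 15 16 17 18 19 20 21 22 23 24 25 26 27 28 29 30
G :  0  0  0  0  0  1  1  1  1  1  2  2  0  0  0  0  0  1  1  1  1  1  2  2  0  0  0  0  0  1  1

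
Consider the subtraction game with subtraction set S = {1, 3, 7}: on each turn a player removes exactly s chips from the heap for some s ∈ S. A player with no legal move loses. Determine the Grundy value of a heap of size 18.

n :  0  1  2  3  4  5  6  7  8  9 10 11 12 13 14 15 16 17 18
G :  0  1  0  1  0  1  0  1  0  1  0  1  0  1  0  1  0  1  0

0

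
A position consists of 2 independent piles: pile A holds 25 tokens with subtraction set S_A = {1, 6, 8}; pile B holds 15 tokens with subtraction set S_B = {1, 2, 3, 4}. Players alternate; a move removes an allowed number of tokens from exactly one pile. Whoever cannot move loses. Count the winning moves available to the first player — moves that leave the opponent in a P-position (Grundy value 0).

0

Pile A, S = {1, 6, 8}:
n :  0  1  2  3  4  5  6  7  8  9 10 11 12 13 14 15 16 17 18 19 20 21 22 23 24 25
G :  0  1  0  1  0  1  2  0  1  0  1  0  1  2  0  1  0  1  0  1  2  0  1  0  1  0
G_A(25) = 0.
Pile B, S = {1, 2, 3, 4}:
n :  0  1  2  3  4  5  6  7  8  9 10 11 12 13 14 15
G :  0  1  2  3  4  0  1  2  3  4  0  1  2  3  4  0
G_B(15) = 0.
Combined Grundy value = 0 ⊕ 0 = 0.
A winning move leaves total XOR = 0, i.e. changes one component's Grundy value g to g ⊕ X where X is the current total.
Pile A: target g' = 0⊕0 = 0, but every legal move changes the Grundy value (mex property), so 0 moves.
Pile B: target g' = 0⊕0 = 0, but every legal move changes the Grundy value (mex property), so 0 moves.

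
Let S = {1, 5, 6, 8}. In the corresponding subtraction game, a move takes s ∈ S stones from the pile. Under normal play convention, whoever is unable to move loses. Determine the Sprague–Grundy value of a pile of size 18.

3

n :  0  1  2  3  4  5  6  7  8  9 10 11 12 13 14 15 16 17 18
G :  0  1  0  1  0  1  2  3  2  3  2  0  1  0  1  0  1  2  3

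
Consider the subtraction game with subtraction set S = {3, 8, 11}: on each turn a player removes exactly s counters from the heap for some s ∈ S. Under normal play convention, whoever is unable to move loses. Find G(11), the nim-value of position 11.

G(0) = 0
G(1) = mex{} = 0
G(2) = mex{} = 0
G(3) = mex{0} = 1
G(4) = mex{0} = 1
G(5) = mex{0} = 1
G(6) = mex{1} = 0
G(7) = mex{1} = 0
G(8) = mex{1,0} = 2
G(9) = mex{0,0} = 1
G(10) = mex{0,0} = 1
G(11) = mex{2,1,0} = 3

3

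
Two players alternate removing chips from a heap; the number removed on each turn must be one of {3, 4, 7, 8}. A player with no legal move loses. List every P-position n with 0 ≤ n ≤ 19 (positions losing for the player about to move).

0, 1, 2, 11, 12, 13

n :  0  1  2  3  4  5  6  7  8  9 10 11 12 13 14 15 16 17 18 19
G :  0  0  0  1  1  1  2  2  2  3  3  0  0  0  1  1  1  2  2  2
P-positions are exactly the n with G(n) = 0.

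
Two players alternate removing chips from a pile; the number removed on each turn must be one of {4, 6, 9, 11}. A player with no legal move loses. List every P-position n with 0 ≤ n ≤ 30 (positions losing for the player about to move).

0, 1, 2, 3, 15, 16, 17, 18, 30

G(0) = 0
G(1) = mex{} = 0
G(2) = mex{} = 0
G(3) = mex{} = 0
G(4) = mex{0} = 1
G(5) = mex{0} = 1
G(6) = mex{0,0} = 1
G(7) = mex{0,0} = 1
G(8) = mex{1,0} = 2
G(9) = mex{1,0,0} = 2
G(10) = mex{1,1,0} = 2
G(11) = mex{1,1,0,0} = 2
G(12) = mex{2,1,0,0} = 3
G(13) = mex{2,1,1,0} = 3
G(14) = mex{2,2,1,0} = 3
G(15) = mex{2,2,1,1} = 0
G(16) = mex{3,2,1,1} = 0
G(17) = mex{3,2,2,1} = 0
G(18) = mex{3,3,2,1} = 0
G(19) = mex{0,3,2,2} = 1
G(20) = mex{0,3,2,2} = 1
G(21) = mex{0,0,3,2} = 1
G(22) = mex{0,0,3,2} = 1
G(23) = mex{1,0,3,3} = 2
G(24) = mex{1,0,0,3} = 2
G(25) = mex{1,1,0,3} = 2
G(26) = mex{1,1,0,0} = 2
G(27) = mex{2,1,0,0} = 3
G(28) = mex{2,1,1,0} = 3
G(29) = mex{2,2,1,0} = 3
G(30) = mex{2,2,1,1} = 0
P-positions are exactly the n with G(n) = 0.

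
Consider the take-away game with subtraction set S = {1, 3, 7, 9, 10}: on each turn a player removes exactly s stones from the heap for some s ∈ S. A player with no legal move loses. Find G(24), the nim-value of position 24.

1

n :  0  1  2  3  4  5  6  7  8  9 10 11 12 13 14 15 16 17 18 19 20 21 22 23 24
G :  0  1  0  1  0  1  0  1  0  1  2  3  2  3  2  3  2  3  2  0  1  0  1  0  1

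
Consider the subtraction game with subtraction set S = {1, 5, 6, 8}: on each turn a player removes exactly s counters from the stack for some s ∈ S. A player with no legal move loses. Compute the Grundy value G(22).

0

n :  0  1  2  3  4  5  6  7  8  9 10 11 12 13 14 15 16 17 18 19 20 21 22
G :  0  1  0  1  0  1  2  3  2  3  2  0  1  0  1  0  1  2  3  2  3  2  0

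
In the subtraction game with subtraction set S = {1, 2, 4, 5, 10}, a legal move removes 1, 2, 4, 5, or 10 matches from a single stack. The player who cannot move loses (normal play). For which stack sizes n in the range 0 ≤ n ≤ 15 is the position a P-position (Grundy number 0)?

0, 3, 6, 9, 12, 15

G(0) = 0
G(1) = mex{0} = 1
G(2) = mex{1,0} = 2
G(3) = mex{2,1} = 0
G(4) = mex{0,2,0} = 1
G(5) = mex{1,0,1,0} = 2
G(6) = mex{2,1,2,1} = 0
G(7) = mex{0,2,0,2} = 1
G(8) = mex{1,0,1,0} = 2
G(9) = mex{2,1,2,1} = 0
G(10) = mex{0,2,0,2,0} = 1
G(11) = mex{1,0,1,0,1} = 2
G(12) = mex{2,1,2,1,2} = 0
G(13) = mex{0,2,0,2,0} = 1
G(14) = mex{1,0,1,0,1} = 2
G(15) = mex{2,1,2,1,2} = 0
P-positions are exactly the n with G(n) = 0.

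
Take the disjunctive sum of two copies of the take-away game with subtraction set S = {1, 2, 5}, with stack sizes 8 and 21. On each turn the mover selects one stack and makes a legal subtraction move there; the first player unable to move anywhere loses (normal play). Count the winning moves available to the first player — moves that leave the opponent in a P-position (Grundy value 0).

All stacks use S = {1, 2, 5}:
n :  0  1  2  3  4  5  6  7  8  9 10 11 12 13 14 15 16 17 18 19 20 21
G :  0  1  2  0  1  2  0  1  2  0  1  2  0  1  2  0  1  2  0  1  2  0
Stack A: G(8) = 2.
Stack B: G(21) = 0.
Combined Grundy value = 2 ⊕ 0 = 2.
A winning move leaves total XOR = 0, i.e. changes one component's Grundy value g to g ⊕ X where X is the current total.
Stack A: need g' = 2⊕2 = 0. Options: 8−1→G=1, 8−2→G=0, 8−5→G=0. Hits: 2.
Stack B: need g' = 0⊕2 = 2. Options: 21−1→G=2, 21−2→G=1, 21−5→G=1. Hits: 1.

3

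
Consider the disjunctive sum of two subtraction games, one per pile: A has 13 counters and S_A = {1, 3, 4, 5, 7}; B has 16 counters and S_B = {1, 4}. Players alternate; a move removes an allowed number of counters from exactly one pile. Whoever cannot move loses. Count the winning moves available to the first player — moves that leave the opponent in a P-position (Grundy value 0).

Pile A, S = {1, 3, 4, 5, 7}:
n :  0  1  2  3  4  5  6  7  8  9 10 11 12 13
G :  0  1  0  1  2  3  2  3  0  1  0  1  2  3
G_A(13) = 3.
Pile B, S = {1, 4}:
n :  0  1  2  3  4  5  6  7  8  9 10 11 12 13 14 15 16
G :  0  1  0  1  2  0  1  0  1  2  0  1  0  1  2  0  1
G_B(16) = 1.
Combined Grundy value = 3 ⊕ 1 = 2.
A winning move leaves total XOR = 0, i.e. changes one component's Grundy value g to g ⊕ X where X is the current total.
Pile A: need g' = 3⊕2 = 1. Options: 13−1→G=2, 13−3→G=0, 13−4→G=1, 13−5→G=0, 13−7→G=2. Hits: 1.
Pile B: need g' = 1⊕2 = 3. Options: 16−1→G=0, 16−4→G=0. Hits: 0.

1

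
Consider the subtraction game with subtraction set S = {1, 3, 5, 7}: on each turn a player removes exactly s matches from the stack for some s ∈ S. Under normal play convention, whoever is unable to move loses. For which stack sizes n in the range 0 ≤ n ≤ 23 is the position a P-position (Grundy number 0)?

G(0) = 0
G(1) = mex{0} = 1
G(2) = mex{1} = 0
G(3) = mex{0,0} = 1
G(4) = mex{1,1} = 0
G(5) = mex{0,0,0} = 1
G(6) = mex{1,1,1} = 0
G(7) = mex{0,0,0,0} = 1
G(8) = mex{1,1,1,1} = 0
G(9) = mex{0,0,0,0} = 1
G(10) = mex{1,1,1,1} = 0
G(11) = mex{0,0,0,0} = 1
G(12) = mex{1,1,1,1} = 0
G(13) = mex{0,0,0,0} = 1
G(14) = mex{1,1,1,1} = 0
G(15) = mex{0,0,0,0} = 1
G(16) = mex{1,1,1,1} = 0
G(17) = mex{0,0,0,0} = 1
G(18) = mex{1,1,1,1} = 0
G(19) = mex{0,0,0,0} = 1
G(20) = mex{1,1,1,1} = 0
G(21) = mex{0,0,0,0} = 1
G(22) = mex{1,1,1,1} = 0
G(23) = mex{0,0,0,0} = 1
P-positions are exactly the n with G(n) = 0.

0, 2, 4, 6, 8, 10, 12, 14, 16, 18, 20, 22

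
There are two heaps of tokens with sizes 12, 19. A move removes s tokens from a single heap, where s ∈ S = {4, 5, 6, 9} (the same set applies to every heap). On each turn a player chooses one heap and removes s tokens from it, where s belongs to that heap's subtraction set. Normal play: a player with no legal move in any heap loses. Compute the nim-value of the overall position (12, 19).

2

All heaps use S = {4, 5, 6, 9}:
n :  0  1  2  3  4  5  6  7  8  9 10 11 12 13 14 15 16 17 18 19
G :  0  0  0  0  1  1  1  1  2  2  2  2  3  0  0  0  0  1  1  1
Heap A: G(12) = 3.
Heap B: G(19) = 1.
Combined Grundy value = 3 ⊕ 1 = 2.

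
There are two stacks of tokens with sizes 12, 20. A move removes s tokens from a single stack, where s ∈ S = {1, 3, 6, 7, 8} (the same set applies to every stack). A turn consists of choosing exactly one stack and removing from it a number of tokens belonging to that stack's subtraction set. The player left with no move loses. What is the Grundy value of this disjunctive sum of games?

All stacks use S = {1, 3, 6, 7, 8}:
G(0) = 0
G(1) = mex{0} = 1
G(2) = mex{1} = 0
G(3) = mex{0,0} = 1
G(4) = mex{1,1} = 0
G(5) = mex{0,0} = 1
G(6) = mex{1,1,0} = 2
G(7) = mex{2,0,1,0} = 3
G(8) = mex{3,1,0,1,0} = 2
G(9) = mex{2,2,1,0,1} = 3
G(10) = mex{3,3,0,1,0} = 2
G(11) = mex{2,2,1,0,1} = 3
G(12) = mex{3,3,2,1,0} = 4
G(13) = mex{4,2,3,2,1} = 0
G(14) = mex{0,3,2,3,2} = 1
G(15) = mex{1,4,3,2,3} = 0
G(16) = mex{0,0,2,3,2} = 1
G(17) = mex{1,1,3,2,3} = 0
G(18) = mex{0,0,4,3,2} = 1
G(19) = mex{1,1,0,4,3} = 2
G(20) = mex{2,0,1,0,4} = 3
Stack A: G(12) = 4.
Stack B: G(20) = 3.
Combined Grundy value = 4 ⊕ 3 = 7.

7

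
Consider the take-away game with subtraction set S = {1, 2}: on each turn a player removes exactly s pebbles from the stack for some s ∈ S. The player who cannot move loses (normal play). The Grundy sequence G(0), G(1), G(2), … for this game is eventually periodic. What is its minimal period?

3

G(0) = 0
G(1) = mex{0} = 1
G(2) = mex{1,0} = 2
G(3) = mex{2,1} = 0
G(4) = mex{0,2} = 1
G(5) = mex{1,0} = 2
G(6) = mex{2,1} = 0
G(7) = mex{0,2} = 1
G(8) = mex{1,0} = 2
G(9) = mex{2,1} = 0
G(10) = mex{0,2} = 1
G(11) = mex{1,0} = 2
G(12) = mex{2,1} = 0
G(13) = mex{0,2} = 1
G(14) = mex{1,0} = 2
G(n+3) = G(n) holds for n = 0,…,1 (a full window of length max(S) = 2), so the sequence is purely periodic with period 3.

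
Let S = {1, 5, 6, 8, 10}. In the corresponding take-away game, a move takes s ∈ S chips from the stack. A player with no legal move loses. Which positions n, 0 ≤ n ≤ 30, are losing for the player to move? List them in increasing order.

0, 2, 4, 11, 13, 15, 22, 24, 26

G(0) = 0
G(1) = mex{0} = 1
G(2) = mex{1} = 0
G(3) = mex{0} = 1
G(4) = mex{1} = 0
G(5) = mex{0,0} = 1
G(6) = mex{1,1,0} = 2
G(7) = mex{2,0,1} = 3
G(8) = mex{3,1,0,0} = 2
G(9) = mex{2,0,1,1} = 3
G(10) = mex{3,1,0,0,0} = 2
G(11) = mex{2,2,1,1,1} = 0
G(12) = mex{0,3,2,0,0} = 1
G(13) = mex{1,2,3,1,1} = 0
G(14) = mex{0,3,2,2,0} = 1
G(15) = mex{1,2,3,3,1} = 0
G(16) = mex{0,0,2,2,2} = 1
G(17) = mex{1,1,0,3,3} = 2
G(18) = mex{2,0,1,2,2} = 3
G(19) = mex{3,1,0,0,3} = 2
G(20) = mex{2,0,1,1,2} = 3
G(21) = mex{3,1,0,0,0} = 2
G(22) = mex{2,2,1,1,1} = 0
G(23) = mex{0,3,2,0,0} = 1
G(24) = mex{1,2,3,1,1} = 0
G(25) = mex{0,3,2,2,0} = 1
G(26) = mex{1,2,3,3,1} = 0
G(27) = mex{0,0,2,2,2} = 1
G(28) = mex{1,1,0,3,3} = 2
G(29) = mex{2,0,1,2,2} = 3
G(30) = mex{3,1,0,0,3} = 2
P-positions are exactly the n with G(n) = 0.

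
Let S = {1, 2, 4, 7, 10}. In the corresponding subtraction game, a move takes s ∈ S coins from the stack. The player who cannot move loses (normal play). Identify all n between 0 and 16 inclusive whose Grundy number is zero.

G(0) = 0
G(1) = mex{0} = 1
G(2) = mex{1,0} = 2
G(3) = mex{2,1} = 0
G(4) = mex{0,2,0} = 1
G(5) = mex{1,0,1} = 2
G(6) = mex{2,1,2} = 0
G(7) = mex{0,2,0,0} = 1
G(8) = mex{1,0,1,1} = 2
G(9) = mex{2,1,2,2} = 0
G(10) = mex{0,2,0,0,0} = 1
G(11) = mex{1,0,1,1,1} = 2
G(12) = mex{2,1,2,2,2} = 0
G(13) = mex{0,2,0,0,0} = 1
G(14) = mex{1,0,1,1,1} = 2
G(15) = mex{2,1,2,2,2} = 0
G(16) = mex{0,2,0,0,0} = 1
P-positions are exactly the n with G(n) = 0.

0, 3, 6, 9, 12, 15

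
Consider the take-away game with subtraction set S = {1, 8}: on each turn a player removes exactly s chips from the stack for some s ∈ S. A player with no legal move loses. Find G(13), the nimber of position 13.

0

n :  0  1  2  3  4  5  6  7  8  9 10 11 12 13
G :  0  1  0  1  0  1  0  1  2  0  1  0  1  0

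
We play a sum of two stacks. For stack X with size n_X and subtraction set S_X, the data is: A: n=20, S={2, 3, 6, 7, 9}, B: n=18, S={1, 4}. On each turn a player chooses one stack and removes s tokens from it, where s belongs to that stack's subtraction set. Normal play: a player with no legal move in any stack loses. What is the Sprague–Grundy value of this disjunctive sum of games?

Stack A, S = {2, 3, 6, 7, 9}:
n :  0  1  2  3  4  5  6  7  8  9 10 11 12 13 14 15 16 17 18 19 20
G :  0  0  1  1  2  0  3  1  2  2  3  3  4  0  5  1  4  0  0  1  1
G_A(20) = 1.
Stack B, S = {1, 4}:
n :  0  1  2  3  4  5  6  7  8  9 10 11 12 13 14 15 16 17 18
G :  0  1  0  1  2  0  1  0  1  2  0  1  0  1  2  0  1  0  1
G_B(18) = 1.
Combined Grundy value = 1 ⊕ 1 = 0.

0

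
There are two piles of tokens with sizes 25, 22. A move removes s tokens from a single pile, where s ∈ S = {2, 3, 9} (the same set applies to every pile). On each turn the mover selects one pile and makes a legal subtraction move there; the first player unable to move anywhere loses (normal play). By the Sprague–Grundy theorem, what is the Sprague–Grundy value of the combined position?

1

All piles use S = {2, 3, 9}:
n :  0  1  2  3  4  5  6  7  8  9 10 11 12 13 14 15 16 17 18 19 20 21 22 23 24 25
G :  0  0  1  1  2  0  0  1  1  2  2  0  0  1  1  2  0  0  1  1  2  2  0  0  1  1
Pile A: G(25) = 1.
Pile B: G(22) = 0.
Combined Grundy value = 1 ⊕ 0 = 1.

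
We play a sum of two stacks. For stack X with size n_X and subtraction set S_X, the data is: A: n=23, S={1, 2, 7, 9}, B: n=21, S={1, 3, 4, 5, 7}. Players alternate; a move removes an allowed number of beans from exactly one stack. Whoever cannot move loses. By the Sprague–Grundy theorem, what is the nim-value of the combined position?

2

Stack A, S = {1, 2, 7, 9}:
n :  0  1  2  3  4  5  6  7  8  9 10 11 12 13 14 15 16 17 18 19 20 21 22 23
G :  0  1  2  0  1  2  0  1  2  3  4  0  1  2  0  1  2  0  1  2  3  4  0  1
G_A(23) = 1.
Stack B, S = {1, 3, 4, 5, 7}:
n :  0  1  2  3  4  5  6  7  8  9 10 11 12 13 14 15 16 17 18 19 20 21
G :  0  1  0  1  2  3  2  3  0  1  0  1  2  3  2  3  0  1  0  1  2  3
G_B(21) = 3.
Combined Grundy value = 1 ⊕ 3 = 2.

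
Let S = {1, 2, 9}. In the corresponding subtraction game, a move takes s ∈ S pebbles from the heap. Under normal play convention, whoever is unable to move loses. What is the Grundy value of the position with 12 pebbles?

G(0) = 0
G(1) = mex{0} = 1
G(2) = mex{1,0} = 2
G(3) = mex{2,1} = 0
G(4) = mex{0,2} = 1
G(5) = mex{1,0} = 2
G(6) = mex{2,1} = 0
G(7) = mex{0,2} = 1
G(8) = mex{1,0} = 2
G(9) = mex{2,1,0} = 3
G(10) = mex{3,2,1} = 0
G(11) = mex{0,3,2} = 1
G(12) = mex{1,0,0} = 2

2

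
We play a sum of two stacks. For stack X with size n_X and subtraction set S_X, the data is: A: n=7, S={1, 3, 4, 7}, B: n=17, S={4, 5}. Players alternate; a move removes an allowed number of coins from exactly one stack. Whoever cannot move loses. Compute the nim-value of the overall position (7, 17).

1

Stack A, S = {1, 3, 4, 7}:
n : 0 1 2 3 4 5 6 7
G : 0 1 0 1 2 3 2 3
G_A(7) = 3.
Stack B, S = {4, 5}:
n :  0  1  2  3  4  5  6  7  8  9 10 11 12 13 14 15 16 17
G :  0  0  0  0  1  1  1  1  2  0  0  0  0  1  1  1  1  2
G_B(17) = 2.
Combined Grundy value = 3 ⊕ 2 = 1.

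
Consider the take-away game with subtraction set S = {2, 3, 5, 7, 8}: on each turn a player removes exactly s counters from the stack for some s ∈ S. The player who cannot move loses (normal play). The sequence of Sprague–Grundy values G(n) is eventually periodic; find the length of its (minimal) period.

10

n :  0  1  2  3  4  5  6  7  8  9 10 11 12 13 14 15 16 17 18 19 20 21
G :  0  0  1  1  2  2  3  3  4  4  0  0  1  1  2  2  3  3  4  4  0  0
G(n+10) = G(n) holds for n = 0,…,7 (a full window of length max(S) = 8), so the sequence is purely periodic with period 10.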